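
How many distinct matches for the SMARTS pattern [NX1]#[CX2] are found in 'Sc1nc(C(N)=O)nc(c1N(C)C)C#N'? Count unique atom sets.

[NX1]#[CX2] is the SMARTS for a nitrile: a nitrogen triple-bonded to a two-connected carbon.
Exactly one fragment in the molecule meets all constraints, giving 1 match.

1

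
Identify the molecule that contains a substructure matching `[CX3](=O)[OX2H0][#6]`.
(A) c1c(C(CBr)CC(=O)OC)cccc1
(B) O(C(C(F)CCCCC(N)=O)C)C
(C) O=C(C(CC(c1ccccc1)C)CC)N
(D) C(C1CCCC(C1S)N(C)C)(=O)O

[CX3](=O)[OX2H0][#6] describes a carbonyl carbon bonded to an oxygen that is itself bonded to carbon (no H on that O) (an ester).
(A) contains a methyl-ester group (-C(=O)OCH3), which satisfies every atom and bond constraint.
(B) has a primary amide (-C(=O)NH2) but the carbonyl is bonded to N, not to an O-C linkage.
(C) has a primary amide (-C(=O)NH2) but the carbonyl is bonded to N, not to an O-C linkage.
(D) has a carboxylic acid group (-C(=O)OH) but the singly-bonded O carries H (OX2H1, not H0).
So the answer is (A).

A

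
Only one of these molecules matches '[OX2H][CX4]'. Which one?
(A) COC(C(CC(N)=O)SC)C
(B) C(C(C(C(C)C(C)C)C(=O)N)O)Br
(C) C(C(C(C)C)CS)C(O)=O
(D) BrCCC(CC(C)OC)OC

B

[OX2H][CX4] describes a hydroxyl oxygen bound to an sp3 (X4) carbon (an aliphatic alcohol).
(A) has a methoxy ether (-OCH3) but the oxygen has H0 (ether), not H1.
(B) contains a hydroxyl group (-OH), which satisfies every atom and bond constraint.
(C) has a carboxylic acid group (-C(=O)OH) but the -OH is on a CX3 carbonyl carbon, not a CX4 carbon.
(D) has a methoxy ether (-OCH3) but the oxygen has H0 (ether), not H1.
So the answer is (B).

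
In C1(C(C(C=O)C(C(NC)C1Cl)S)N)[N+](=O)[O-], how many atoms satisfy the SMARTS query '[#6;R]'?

The query [#6;R] means: carbon that is part of a ring.
Check the 16 heavy atoms by environment: 6× C (in 6-ring) → match; 1× Cl (acyclic) → no; 2× N (acyclic) → no; 2× C (acyclic) → no; 1× N (charge +1, acyclic) → no; 1× O (charge -1, acyclic) → no; 2× O (acyclic) → no; 1× S (acyclic) → no.
That gives 6 matching atoms.

6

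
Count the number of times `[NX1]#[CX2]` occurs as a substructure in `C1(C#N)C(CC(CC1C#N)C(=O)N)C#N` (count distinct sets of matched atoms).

3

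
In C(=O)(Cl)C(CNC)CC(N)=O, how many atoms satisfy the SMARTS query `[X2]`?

Check the 11 heavy atoms by environment: 4× C (X4) → no; 2× C (X3) → no; 2× O (X1) → no; 2× N (X3) → no; 1× Cl (X1) → no.
No environment satisfies the query, so 0 matching atoms.

0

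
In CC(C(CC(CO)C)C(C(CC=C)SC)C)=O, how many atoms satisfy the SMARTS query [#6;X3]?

3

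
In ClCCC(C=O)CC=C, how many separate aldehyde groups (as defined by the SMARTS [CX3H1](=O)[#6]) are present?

1

[CX3H1](=O)[#6] is the SMARTS for an aldehyde: an sp2 carbon with one H, double-bonded to O and single-bonded to carbon.
Exactly one fragment in the molecule meets all constraints, giving 1 match.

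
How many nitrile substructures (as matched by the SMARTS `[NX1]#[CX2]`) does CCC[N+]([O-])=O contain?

0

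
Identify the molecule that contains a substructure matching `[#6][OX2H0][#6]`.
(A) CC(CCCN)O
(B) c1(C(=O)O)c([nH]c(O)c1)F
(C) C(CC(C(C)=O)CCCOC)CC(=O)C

C

[#6][OX2H0][#6] describes an aliphatic oxygen bridging two carbons with no H on the oxygen (an ether).
(A) has a hydroxyl group (-OH) but the oxygen has H1, not H0 bridging two carbons.
(B) has a carboxylic acid group (-C(=O)OH) but the -OH oxygen has H1; the =O is OX1, not OX2.
(C) contains a methoxy ether (-OCH3), which satisfies every atom and bond constraint.
So the answer is (C).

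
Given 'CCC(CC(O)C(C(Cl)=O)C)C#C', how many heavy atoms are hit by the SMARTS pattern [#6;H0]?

Check the 13 heavy atoms by environment: 2× C (H3) → no; 4× C (H1) → no; 2× C (H2) → no; 1× O (H1) → no; 2× C (H0) → match; 1× O (H0) → no; 1× Cl (H0) → no.
That gives 2 matching atoms.

2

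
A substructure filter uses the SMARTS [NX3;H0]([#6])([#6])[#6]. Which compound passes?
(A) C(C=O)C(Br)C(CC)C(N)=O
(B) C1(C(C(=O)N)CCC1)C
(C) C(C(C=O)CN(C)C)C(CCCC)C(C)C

[NX3;H0]([#6])([#6])[#6] describes a trivalent nitrogen with no H, bonded to three carbons (a tertiary amine).
(A) has a primary amide (-C(=O)NH2) but the amide nitrogen has H2 and only one carbon neighbour.
(B) has a primary amide (-C(=O)NH2) but the amide nitrogen has H2 and only one carbon neighbour.
(C) contains a dimethylamino group (-N(CH3)2), which satisfies every atom and bond constraint.
So the answer is (C).

C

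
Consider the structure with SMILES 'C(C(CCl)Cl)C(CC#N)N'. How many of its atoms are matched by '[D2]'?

The query [D2] means: atom with exactly two heavy-atom neighbours.
Check the 10 heavy atoms by environment: 4× C (D2) → match; 2× C (D3) → no; 2× N (D1) → no; 2× Cl (D1) → no.
That gives 4 matching atoms.

4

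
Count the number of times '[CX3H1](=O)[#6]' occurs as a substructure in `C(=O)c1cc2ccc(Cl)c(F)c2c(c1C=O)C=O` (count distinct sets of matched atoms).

3

[CX3H1](=O)[#6] is the SMARTS for an aldehyde: an sp2 carbon with one H, double-bonded to O and single-bonded to carbon.
The molecule carries 3 separate instances of an aldehyde (-CHO) meeting every constraint; each maps to a distinct set of atoms, giving 3 matches.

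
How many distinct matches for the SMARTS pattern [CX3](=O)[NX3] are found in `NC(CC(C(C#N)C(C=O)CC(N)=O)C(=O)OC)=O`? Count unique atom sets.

2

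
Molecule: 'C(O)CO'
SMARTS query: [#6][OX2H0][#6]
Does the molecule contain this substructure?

No

The pattern [#6][OX2H0][#6] describes an aliphatic oxygen bridging two carbons with no H on the oxygen — an ether.
The closest candidate here is a hydroxyl group (-OH), but the oxygen has H1, not H0 bridging two carbons. No other fragment satisfies the full query, so there is no match.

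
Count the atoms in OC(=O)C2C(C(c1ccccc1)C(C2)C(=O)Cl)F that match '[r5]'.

The query [r5] means: r5 matches atoms in a five-membered ring.
Check the 18 heavy atoms by environment: 5× C (in 5-ring) → match; 6× c (aromatic, in 6-ring) → no; 2× C (acyclic) → no; 3× O (acyclic) → no; 1× F (acyclic) → no; 1× Cl (acyclic) → no.
That gives 5 matching atoms.

5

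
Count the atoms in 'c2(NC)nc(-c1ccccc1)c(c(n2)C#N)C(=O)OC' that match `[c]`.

The query [c] means: lowercase c matches aromatic carbon only.
Check the 20 heavy atoms by environment: 2× n (aromatic) → no; 10× c (aromatic) → match; 4× C → no; 2× N → no; 2× O → no.
That gives 10 matching atoms.

10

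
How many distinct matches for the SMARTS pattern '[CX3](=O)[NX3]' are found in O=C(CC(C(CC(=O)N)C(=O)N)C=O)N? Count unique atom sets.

3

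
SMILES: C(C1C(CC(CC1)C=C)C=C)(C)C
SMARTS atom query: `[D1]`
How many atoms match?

Check the 13 heavy atoms by environment: 4× C (D3) → no; 5× C (D2) → no; 4× C (D1) → match.
That gives 4 matching atoms.

4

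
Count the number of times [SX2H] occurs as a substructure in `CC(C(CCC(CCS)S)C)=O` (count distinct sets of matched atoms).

[SX2H] is the SMARTS for a thiol: an aliphatic sulfur with two connections, one being H.
The molecule carries 2 separate instances of a thiol (-SH) meeting every constraint; each maps to a distinct set of atoms, giving 2 matches.

2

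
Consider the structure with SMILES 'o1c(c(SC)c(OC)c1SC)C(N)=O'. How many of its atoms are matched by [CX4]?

The query [CX4] means: C with X4: aliphatic carbon with exactly 4 total connections (bonds + H).
Check the 14 heavy atoms by environment: 1× o (aromatic, X2) → no; 4× c (aromatic, X3) → no; 1× C (X3) → no; 1× O (X1) → no; 1× N (X3) → no; 2× S (X2) → no; 3× C (X4) → match; 1× O (X2) → no.
That gives 3 matching atoms.

3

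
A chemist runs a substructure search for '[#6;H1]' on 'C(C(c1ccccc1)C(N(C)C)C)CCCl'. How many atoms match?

7

The query [#6;H1] means: any carbon bearing exactly one hydrogen.
Check the 16 heavy atoms by environment: 3× C (H3) → no; 2× C (H1) → match; 3× C (H2) → no; 1× c (aromatic, H0) → no; 5× c (aromatic, H1) → match; 1× N (H0) → no; 1× Cl (H0) → no.
Summing the matching environments: 2 + 5 = 7 matching atoms.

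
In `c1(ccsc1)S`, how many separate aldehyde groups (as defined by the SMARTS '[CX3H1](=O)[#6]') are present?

0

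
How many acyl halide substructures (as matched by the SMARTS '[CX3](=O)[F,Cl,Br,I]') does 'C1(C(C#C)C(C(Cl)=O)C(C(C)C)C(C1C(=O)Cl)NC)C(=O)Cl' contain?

3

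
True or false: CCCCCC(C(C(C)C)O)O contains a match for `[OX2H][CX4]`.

True

The pattern [OX2H][CX4] describes a hydroxyl oxygen bound to an sp3 (X4) carbon — an aliphatic alcohol.
The molecule carries a hydroxyl group (-OH), whose atoms satisfy every constraint of the query, so the pattern matches.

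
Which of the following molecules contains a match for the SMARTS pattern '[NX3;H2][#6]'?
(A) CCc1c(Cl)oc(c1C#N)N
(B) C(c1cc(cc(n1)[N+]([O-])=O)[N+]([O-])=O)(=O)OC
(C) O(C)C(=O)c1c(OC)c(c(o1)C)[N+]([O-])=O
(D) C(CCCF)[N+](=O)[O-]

A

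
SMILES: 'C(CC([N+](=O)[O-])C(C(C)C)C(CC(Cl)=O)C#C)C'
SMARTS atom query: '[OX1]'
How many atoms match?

The query [OX1] means: aliphatic oxygen with one total connection — typically a carbonyl =O or an oxide.
Check the 18 heavy atoms by environment: 10× C (X4) → no; 1× C (X3) → no; 2× O (X1) → match; 1× Cl (X1) → no; 1× N (charge +1, X3) → no; 1× O (charge -1, X1) → match; 2× C (X2) → no.
Summing the matching environments: 2 + 1 = 3 matching atoms.

3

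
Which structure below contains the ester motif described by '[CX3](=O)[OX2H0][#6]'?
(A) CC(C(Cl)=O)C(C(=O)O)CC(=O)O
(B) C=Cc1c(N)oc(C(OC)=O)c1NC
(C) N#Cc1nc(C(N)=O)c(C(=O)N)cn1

[CX3](=O)[OX2H0][#6] describes a carbonyl carbon bonded to an oxygen that is itself bonded to carbon (no H on that O) (an ester).
(A) has a carboxylic acid group (-C(=O)OH) but the singly-bonded O carries H (OX2H1, not H0).
(B) contains a methyl-ester group (-C(=O)OCH3), which satisfies every atom and bond constraint.
(C) has a primary amide (-C(=O)NH2) but the carbonyl is bonded to N, not to an O-C linkage.
So the answer is (B).

B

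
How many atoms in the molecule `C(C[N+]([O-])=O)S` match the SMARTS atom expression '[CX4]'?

Check the 6 heavy atoms by environment: 2× C (X4) → match; 1× S (X2) → no; 1× N (charge +1, X3) → no; 1× O (charge -1, X1) → no; 1× O (X1) → no.
That gives 2 matching atoms.

2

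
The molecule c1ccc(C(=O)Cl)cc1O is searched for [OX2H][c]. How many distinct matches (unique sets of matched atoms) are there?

[OX2H][c] is the SMARTS for a phenol: a hydroxyl oxygen attached to an aromatic carbon.
Exactly one fragment in the molecule meets all constraints, giving 1 match.

1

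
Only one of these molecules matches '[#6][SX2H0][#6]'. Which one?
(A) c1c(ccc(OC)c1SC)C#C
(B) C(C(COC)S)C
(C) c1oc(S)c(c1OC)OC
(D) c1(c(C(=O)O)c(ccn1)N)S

A

[#6][SX2H0][#6] describes an aliphatic sulfur bridging two carbons with no H on the sulfur (a thioether).
(A) contains a methylthio ether (-SCH3), which satisfies every atom and bond constraint.
(B) has a methoxy ether (-OCH3) but the bridging atom is O, not S.
(C) has a methoxy ether (-OCH3) but the bridging atom is O, not S.
(D) has a thiol (-SH) but the sulfur has H1, not H0 bridging two carbons.
So the answer is (A).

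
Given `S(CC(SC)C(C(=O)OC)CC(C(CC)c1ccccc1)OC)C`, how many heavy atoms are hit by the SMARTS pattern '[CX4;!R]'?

12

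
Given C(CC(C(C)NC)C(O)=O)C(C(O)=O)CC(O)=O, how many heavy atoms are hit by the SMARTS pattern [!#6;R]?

0

Check the 18 heavy atoms by environment: 11× C (acyclic) → no; 6× O (acyclic) → no; 1× N (acyclic) → no.
No environment satisfies the query, so 0 matching atoms.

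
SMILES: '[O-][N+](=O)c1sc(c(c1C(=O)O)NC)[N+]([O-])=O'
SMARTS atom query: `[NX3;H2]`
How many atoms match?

0

Check the 16 heavy atoms by environment: 1× s (aromatic, H0, X2) → no; 4× c (aromatic, H0, X3) → no; 2× N (charge +1, H0, X3) → no; 2× O (charge -1, H0, X1) → no; 3× O (H0, X1) → no; 1× N (H1, X3) → no; 1× C (H3, X4) → no; 1× C (H0, X3) → no; 1× O (H1, X2) → no.
No environment satisfies the query, so 0 matching atoms.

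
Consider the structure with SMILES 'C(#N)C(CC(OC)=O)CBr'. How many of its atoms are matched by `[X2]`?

Check the 10 heavy atoms by environment: 4× C (X4) → no; 1× C (X2) → match; 1× N (X1) → no; 1× C (X3) → no; 1× O (X1) → no; 1× O (X2) → match; 1× Br (X1) → no.
Summing the matching environments: 1 + 1 = 2 matching atoms.

2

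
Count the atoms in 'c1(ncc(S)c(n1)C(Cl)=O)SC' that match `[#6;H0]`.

The query [#6;H0] means: any carbon with no attached hydrogen.
Check the 12 heavy atoms by environment: 2× n (aromatic, H0) → no; 3× c (aromatic, H0) → match; 1× c (aromatic, H1) → no; 1× S (H0) → no; 1× C (H3) → no; 1× S (H1) → no; 1× C (H0) → match; 1× O (H0) → no; 1× Cl (H0) → no.
Summing the matching environments: 3 + 1 = 4 matching atoms.

4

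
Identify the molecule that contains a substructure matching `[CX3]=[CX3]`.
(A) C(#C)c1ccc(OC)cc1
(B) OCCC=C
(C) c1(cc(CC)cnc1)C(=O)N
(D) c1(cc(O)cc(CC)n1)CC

B

[CX3]=[CX3] describes a non-aromatic C=C double bond between two sp2 carbons (an alkene).
(A) has an ethynyl group (-C#CH) but the C-C bond is a triple bond, not a double bond.
(B) contains a vinyl group (-CH=CH2), which satisfies every atom and bond constraint.
(C) has an ethyl group (-CH2CH3) but its C-C bond is a single bond between CX4 carbons, not CX3=CX3.
(D) has an ethyl group (-CH2CH3) but its C-C bond is a single bond between CX4 carbons, not CX3=CX3.
So the answer is (B).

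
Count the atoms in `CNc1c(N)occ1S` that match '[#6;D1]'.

1

The query [#6;D1] means: carbon bonded to exactly one heavy atom.
Check the 9 heavy atoms by environment: 1× o (aromatic, D2) → no; 1× c (aromatic, D2) → no; 3× c (aromatic, D3) → no; 1× S (D1) → no; 1× N (D1) → no; 1× N (D2) → no; 1× C (D1) → match.
That gives 1 matching atom.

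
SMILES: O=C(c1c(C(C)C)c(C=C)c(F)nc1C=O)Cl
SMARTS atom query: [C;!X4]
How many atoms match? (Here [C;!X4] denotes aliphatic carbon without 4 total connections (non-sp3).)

The query [C;!X4] means: aliphatic carbon that does not have four total connections.
Check the 17 heavy atoms by environment: 1× n (aromatic, X2) → no; 5× c (aromatic, X3) → no; 4× C (X3) → match; 2× O (X1) → no; 1× Cl (X1) → no; 1× F (X1) → no; 3× C (X4) → no.
That gives 4 matching atoms.

4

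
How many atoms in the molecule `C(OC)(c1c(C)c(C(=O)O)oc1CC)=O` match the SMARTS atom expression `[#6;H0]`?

The query [#6;H0] means: any carbon with no attached hydrogen.
Check the 15 heavy atoms by environment: 1× o (aromatic, H0) → no; 4× c (aromatic, H0) → match; 2× C (H0) → match; 3× O (H0) → no; 1× O (H1) → no; 3× C (H3) → no; 1× C (H2) → no.
Summing the matching environments: 4 + 2 = 6 matching atoms.

6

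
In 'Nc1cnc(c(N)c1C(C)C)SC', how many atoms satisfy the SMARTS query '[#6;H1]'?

The query [#6;H1] means: any carbon bearing exactly one hydrogen.
Check the 13 heavy atoms by environment: 1× n (aromatic, H0) → no; 4× c (aromatic, H0) → no; 1× c (aromatic, H1) → match; 2× N (H2) → no; 1× C (H1) → match; 3× C (H3) → no; 1× S (H0) → no.
Summing the matching environments: 1 + 1 = 2 matching atoms.

2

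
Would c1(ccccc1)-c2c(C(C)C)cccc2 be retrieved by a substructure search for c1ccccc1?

The pattern c1ccccc1 describes six aromatic carbons in a ring — a benzene ring.
The molecule carries a phenyl ring, whose atoms satisfy every constraint of the query, so the pattern matches.

Yes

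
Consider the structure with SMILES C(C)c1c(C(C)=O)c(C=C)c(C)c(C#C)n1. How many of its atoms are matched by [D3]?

6

The query [D3] means: atom with exactly three heavy-atom neighbours.
Check the 16 heavy atoms by environment: 1× n (aromatic, D2) → no; 5× c (aromatic, D3) → match; 3× C (D2) → no; 5× C (D1) → no; 1× C (D3) → match; 1× O (D1) → no.
Summing the matching environments: 5 + 1 = 6 matching atoms.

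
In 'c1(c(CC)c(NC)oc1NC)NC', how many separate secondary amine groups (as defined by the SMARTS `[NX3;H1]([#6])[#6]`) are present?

3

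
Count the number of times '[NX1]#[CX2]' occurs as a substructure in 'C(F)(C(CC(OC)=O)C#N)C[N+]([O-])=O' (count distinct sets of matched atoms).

1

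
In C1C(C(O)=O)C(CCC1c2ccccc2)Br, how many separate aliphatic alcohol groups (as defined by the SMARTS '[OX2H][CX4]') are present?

0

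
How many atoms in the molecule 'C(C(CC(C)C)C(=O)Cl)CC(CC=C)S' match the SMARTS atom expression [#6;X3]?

3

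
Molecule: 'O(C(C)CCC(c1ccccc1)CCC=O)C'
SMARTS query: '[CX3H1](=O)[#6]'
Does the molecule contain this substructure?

Yes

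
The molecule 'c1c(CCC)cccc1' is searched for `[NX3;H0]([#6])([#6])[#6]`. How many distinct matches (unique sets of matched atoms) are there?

0

[NX3;H0]([#6])([#6])[#6] is the SMARTS for a tertiary amine: a trivalent nitrogen with no H, bonded to three carbons.
No fragment in the molecule satisfies every constraint, giving 0 matches.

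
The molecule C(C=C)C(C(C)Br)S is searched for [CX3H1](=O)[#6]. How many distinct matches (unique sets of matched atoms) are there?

0

[CX3H1](=O)[#6] is the SMARTS for an aldehyde: an sp2 carbon with one H, double-bonded to O and single-bonded to carbon.
No fragment in the molecule satisfies every constraint, giving 0 matches.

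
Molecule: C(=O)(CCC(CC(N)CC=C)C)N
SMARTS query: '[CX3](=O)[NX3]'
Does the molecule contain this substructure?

Yes

The pattern [CX3](=O)[NX3] describes a carbonyl carbon bonded to a trivalent nitrogen — an amide.
The molecule carries a primary amide (-C(=O)NH2), whose atoms satisfy every constraint of the query, so the pattern matches.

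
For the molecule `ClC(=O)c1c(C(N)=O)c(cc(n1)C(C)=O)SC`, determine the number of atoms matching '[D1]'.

Check the 17 heavy atoms by environment: 1× n (aromatic, D2) → no; 4× c (aromatic, D3) → no; 1× c (aromatic, D2) → no; 3× C (D3) → no; 3× O (D1) → match; 1× Cl (D1) → match; 1× N (D1) → match; 2× C (D1) → match; 1× S (D2) → no.
Summing the matching environments: 3 + 1 + 1 + 2 = 7 matching atoms.

7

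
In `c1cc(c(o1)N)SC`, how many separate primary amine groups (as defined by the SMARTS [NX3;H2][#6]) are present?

1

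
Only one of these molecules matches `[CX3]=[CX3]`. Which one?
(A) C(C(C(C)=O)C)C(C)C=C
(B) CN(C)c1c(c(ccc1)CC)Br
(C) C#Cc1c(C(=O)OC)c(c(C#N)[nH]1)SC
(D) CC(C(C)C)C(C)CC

A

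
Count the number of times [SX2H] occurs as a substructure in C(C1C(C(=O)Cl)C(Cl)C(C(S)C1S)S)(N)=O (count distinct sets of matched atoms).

3

[SX2H] is the SMARTS for a thiol: an aliphatic sulfur with two connections, one being H.
The molecule carries 3 separate instances of a thiol (-SH) meeting every constraint; each maps to a distinct set of atoms, giving 3 matches.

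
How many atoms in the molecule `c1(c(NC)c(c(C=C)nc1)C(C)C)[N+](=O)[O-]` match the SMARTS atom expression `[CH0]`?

0

The query [CH0] means: aliphatic carbon with no attached hydrogen.
Check the 16 heavy atoms by environment: 1× n (aromatic, H0) → no; 4× c (aromatic, H0) → no; 1× c (aromatic, H1) → no; 1× N (H1) → no; 3× C (H3) → no; 2× C (H1) → no; 1× N (charge +1, H0) → no; 1× O (charge -1, H0) → no; 1× O (H0) → no; 1× C (H2) → no.
No environment satisfies the query, so 0 matching atoms.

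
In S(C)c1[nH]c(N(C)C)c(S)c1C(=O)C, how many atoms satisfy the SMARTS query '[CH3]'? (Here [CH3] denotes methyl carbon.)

4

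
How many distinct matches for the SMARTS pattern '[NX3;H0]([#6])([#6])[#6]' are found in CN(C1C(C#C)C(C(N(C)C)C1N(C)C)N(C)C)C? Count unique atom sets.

4

[NX3;H0]([#6])([#6])[#6] is the SMARTS for a tertiary amine: a trivalent nitrogen with no H, bonded to three carbons.
The molecule carries 4 separate instances of a dimethylamino group (-N(CH3)2) meeting every constraint; each maps to a distinct set of atoms, giving 4 matches.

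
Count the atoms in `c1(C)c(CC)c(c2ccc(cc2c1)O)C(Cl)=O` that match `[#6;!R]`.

4

The query [#6;!R] means: carbon not in any ring.
Check the 17 heavy atoms by environment: 10× c (aromatic, in 6-ring) → no; 4× C (acyclic) → match; 2× O (acyclic) → no; 1× Cl (acyclic) → no.
That gives 4 matching atoms.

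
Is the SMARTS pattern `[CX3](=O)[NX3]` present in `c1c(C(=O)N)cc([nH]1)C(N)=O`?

The pattern [CX3](=O)[NX3] describes a carbonyl carbon bonded to a trivalent nitrogen — an amide.
The molecule carries a primary amide (-C(=O)NH2), whose atoms satisfy every constraint of the query, so the pattern matches.

Yes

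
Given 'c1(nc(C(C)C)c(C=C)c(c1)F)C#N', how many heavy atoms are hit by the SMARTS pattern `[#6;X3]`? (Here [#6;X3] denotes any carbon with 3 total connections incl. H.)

7

The query [#6;X3] means: any carbon (aromatic or not) with three total connections.
Check the 14 heavy atoms by environment: 1× n (aromatic, X2) → no; 5× c (aromatic, X3) → match; 3× C (X4) → no; 1× F (X1) → no; 1× C (X2) → no; 1× N (X1) → no; 2× C (X3) → match.
Summing the matching environments: 5 + 2 = 7 matching atoms.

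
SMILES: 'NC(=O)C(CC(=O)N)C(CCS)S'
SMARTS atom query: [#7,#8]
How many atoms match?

The query [#7,#8] means: nitrogen or oxygen (comma = OR).
Check the 13 heavy atoms by environment: 7× C → no; 2× O → match; 2× N → match; 2× S → no.
Summing the matching environments: 2 + 2 = 4 matching atoms.

4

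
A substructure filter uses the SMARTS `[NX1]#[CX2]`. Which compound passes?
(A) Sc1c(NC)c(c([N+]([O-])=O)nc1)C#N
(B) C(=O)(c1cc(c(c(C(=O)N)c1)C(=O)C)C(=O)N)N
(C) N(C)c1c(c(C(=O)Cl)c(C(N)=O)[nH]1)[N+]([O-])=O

A

[NX1]#[CX2] describes a nitrogen triple-bonded to a two-connected carbon (a nitrile).
(A) contains a nitrile (-C#N), which satisfies every atom and bond constraint.
(B) has a primary amide (-C(=O)NH2) but the nitrogen is NX3, not NX1.
(C) has a nitro group (-[N+](=O)[O-]) but there is no C#N triple bond.
So the answer is (A).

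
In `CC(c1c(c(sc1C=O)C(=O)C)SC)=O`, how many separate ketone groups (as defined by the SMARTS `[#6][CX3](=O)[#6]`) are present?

2

[#6][CX3](=O)[#6] is the SMARTS for a ketone: a carbonyl carbon (no H) flanked by two carbons.
The molecule carries 2 separate instances of an acetyl/ketone group (-C(=O)CH3) meeting every constraint; each maps to a distinct set of atoms, giving 2 matches.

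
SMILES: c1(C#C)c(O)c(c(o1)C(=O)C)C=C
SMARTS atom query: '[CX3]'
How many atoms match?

Check the 13 heavy atoms by environment: 1× o (aromatic, X2) → no; 4× c (aromatic, X3) → no; 2× C (X2) → no; 3× C (X3) → match; 1× O (X1) → no; 1× C (X4) → no; 1× O (X2) → no.
That gives 3 matching atoms.

3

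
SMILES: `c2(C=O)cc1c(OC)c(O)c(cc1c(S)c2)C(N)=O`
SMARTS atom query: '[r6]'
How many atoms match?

Check the 19 heavy atoms by environment: 10× c (aromatic, in 6-ring) → match; 4× O (acyclic) → no; 3× C (acyclic) → no; 1× N (acyclic) → no; 1× S (acyclic) → no.
That gives 10 matching atoms.

10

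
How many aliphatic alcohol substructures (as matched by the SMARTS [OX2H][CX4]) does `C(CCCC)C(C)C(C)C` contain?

[OX2H][CX4] is the SMARTS for an aliphatic alcohol: a hydroxyl oxygen bound to an sp3 (X4) carbon.
No fragment in the molecule satisfies every constraint, giving 0 matches.

0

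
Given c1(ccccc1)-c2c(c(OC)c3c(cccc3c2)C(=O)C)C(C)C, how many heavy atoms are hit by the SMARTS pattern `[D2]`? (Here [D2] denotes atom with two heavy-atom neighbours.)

10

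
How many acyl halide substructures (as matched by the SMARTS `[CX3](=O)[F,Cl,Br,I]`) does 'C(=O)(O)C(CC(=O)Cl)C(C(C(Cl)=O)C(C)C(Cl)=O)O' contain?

3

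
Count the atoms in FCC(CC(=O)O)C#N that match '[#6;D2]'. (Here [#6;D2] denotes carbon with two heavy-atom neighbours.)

3

Check the 9 heavy atoms by environment: 3× C (D2) → match; 2× C (D3) → no; 1× F (D1) → no; 2× O (D1) → no; 1× N (D1) → no.
That gives 3 matching atoms.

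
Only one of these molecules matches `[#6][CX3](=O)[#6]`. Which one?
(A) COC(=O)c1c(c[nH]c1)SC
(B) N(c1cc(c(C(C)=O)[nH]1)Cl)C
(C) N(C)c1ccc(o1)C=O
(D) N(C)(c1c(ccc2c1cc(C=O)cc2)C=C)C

B

[#6][CX3](=O)[#6] describes a carbonyl carbon (no H) flanked by two carbons (a ketone).
(A) has a methyl-ester group (-C(=O)OCH3) but one neighbour of the carbonyl carbon is O, not C.
(B) contains an acetyl/ketone group (-C(=O)CH3), which satisfies every atom and bond constraint.
(C) has an aldehyde (-CHO) but the carbonyl carbon has H1, so it is not flanked by two carbons.
(D) has an aldehyde (-CHO) but the carbonyl carbon has H1, so it is not flanked by two carbons.
So the answer is (B).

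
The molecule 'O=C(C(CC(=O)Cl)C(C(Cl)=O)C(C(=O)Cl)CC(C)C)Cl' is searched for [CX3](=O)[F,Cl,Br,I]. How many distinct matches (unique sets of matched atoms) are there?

4

[CX3](=O)[F,Cl,Br,I] is the SMARTS for an acyl halide: a carbonyl carbon bonded to a halogen.
The molecule carries 4 separate instances of an acyl chloride (-C(=O)Cl) meeting every constraint; each maps to a distinct set of atoms, giving 4 matches.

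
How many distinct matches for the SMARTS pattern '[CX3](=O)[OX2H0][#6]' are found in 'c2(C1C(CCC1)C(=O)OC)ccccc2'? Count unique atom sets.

1

[CX3](=O)[OX2H0][#6] is the SMARTS for an ester: a carbonyl carbon bonded to an oxygen that is itself bonded to carbon (no H on that O).
Exactly one fragment in the molecule meets all constraints, giving 1 match.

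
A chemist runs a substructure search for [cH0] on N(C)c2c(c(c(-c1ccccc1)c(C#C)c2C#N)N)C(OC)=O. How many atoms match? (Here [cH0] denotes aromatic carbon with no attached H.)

7

The query [cH0] means: aromatic carbon with no attached hydrogen (substituted or ring-fusion).
Check the 23 heavy atoms by environment: 7× c (aromatic, H0) → match; 3× C (H0) → no; 2× O (H0) → no; 2× C (H3) → no; 1× C (H1) → no; 1× N (H0) → no; 1× N (H1) → no; 1× N (H2) → no; 5× c (aromatic, H1) → no.
That gives 7 matching atoms.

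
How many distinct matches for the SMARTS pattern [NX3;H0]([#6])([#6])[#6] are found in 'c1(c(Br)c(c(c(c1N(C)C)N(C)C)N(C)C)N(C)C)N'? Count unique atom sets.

[NX3;H0]([#6])([#6])[#6] is the SMARTS for a tertiary amine: a trivalent nitrogen with no H, bonded to three carbons.
The molecule carries 4 separate instances of a dimethylamino group (-N(CH3)2) meeting every constraint; each maps to a distinct set of atoms, giving 4 matches.

4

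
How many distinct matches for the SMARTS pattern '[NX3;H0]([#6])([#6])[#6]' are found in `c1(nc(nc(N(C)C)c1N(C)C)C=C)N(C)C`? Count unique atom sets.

3

[NX3;H0]([#6])([#6])[#6] is the SMARTS for a tertiary amine: a trivalent nitrogen with no H, bonded to three carbons.
The molecule carries 3 separate instances of a dimethylamino group (-N(CH3)2) meeting every constraint; each maps to a distinct set of atoms, giving 3 matches.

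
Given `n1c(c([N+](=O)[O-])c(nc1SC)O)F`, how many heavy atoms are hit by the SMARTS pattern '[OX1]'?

The query [OX1] means: aliphatic oxygen with one total connection — typically a carbonyl =O or an oxide.
Check the 13 heavy atoms by environment: 2× n (aromatic, X2) → no; 4× c (aromatic, X3) → no; 1× O (X2) → no; 1× F (X1) → no; 1× S (X2) → no; 1× C (X4) → no; 1× N (charge +1, X3) → no; 1× O (charge -1, X1) → match; 1× O (X1) → match.
Summing the matching environments: 1 + 1 = 2 matching atoms.

2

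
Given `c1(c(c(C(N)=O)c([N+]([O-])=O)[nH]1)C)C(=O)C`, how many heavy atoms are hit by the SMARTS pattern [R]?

The query [R] means: R matches any atom that is part of a ring.
Check the 15 heavy atoms by environment: 1× n (aromatic, in 5-ring) → match; 4× c (aromatic, in 5-ring) → match; 4× C (acyclic) → no; 3× O (acyclic) → no; 1× N (charge +1, acyclic) → no; 1× O (charge -1, acyclic) → no; 1× N (acyclic) → no.
Summing the matching environments: 1 + 4 = 5 matching atoms.

5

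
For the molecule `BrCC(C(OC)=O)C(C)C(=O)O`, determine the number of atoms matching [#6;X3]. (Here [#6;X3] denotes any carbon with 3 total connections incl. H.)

Check the 12 heavy atoms by environment: 5× C (X4) → no; 2× C (X3) → match; 2× O (X1) → no; 2× O (X2) → no; 1× Br (X1) → no.
That gives 2 matching atoms.

2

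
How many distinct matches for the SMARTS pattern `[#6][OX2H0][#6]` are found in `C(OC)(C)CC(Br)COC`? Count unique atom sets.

[#6][OX2H0][#6] is the SMARTS for an ether: an aliphatic oxygen bridging two carbons with no H on the oxygen.
The molecule carries 2 separate instances of a methoxy ether (-OCH3) meeting every constraint; each maps to a distinct set of atoms, giving 2 matches.

2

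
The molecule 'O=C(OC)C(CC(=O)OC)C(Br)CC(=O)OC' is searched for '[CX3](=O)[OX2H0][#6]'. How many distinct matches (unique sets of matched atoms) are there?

[CX3](=O)[OX2H0][#6] is the SMARTS for an ester: a carbonyl carbon bonded to an oxygen that is itself bonded to carbon (no H on that O).
The molecule carries 3 separate instances of a methyl-ester group (-C(=O)OCH3) meeting every constraint; each maps to a distinct set of atoms, giving 3 matches.

3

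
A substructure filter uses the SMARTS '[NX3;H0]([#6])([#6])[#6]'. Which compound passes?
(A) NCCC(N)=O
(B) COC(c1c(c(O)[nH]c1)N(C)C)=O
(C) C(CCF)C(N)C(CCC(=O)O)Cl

[NX3;H0]([#6])([#6])[#6] describes a trivalent nitrogen with no H, bonded to three carbons (a tertiary amine).
(A) has a primary amide (-C(=O)NH2) but the amide nitrogen has H2 and only one carbon neighbour.
(B) contains a dimethylamino group (-N(CH3)2), which satisfies every atom and bond constraint.
(C) has a primary amino group (-NH2) but the nitrogen has H2, not H0 with three carbons.
So the answer is (B).

B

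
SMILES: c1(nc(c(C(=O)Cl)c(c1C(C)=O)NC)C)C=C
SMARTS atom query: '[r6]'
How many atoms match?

6

The query [r6] means: r6 matches atoms in a six-membered ring.
Check the 17 heavy atoms by environment: 1× n (aromatic, in 6-ring) → match; 5× c (aromatic, in 6-ring) → match; 1× N (acyclic) → no; 7× C (acyclic) → no; 2× O (acyclic) → no; 1× Cl (acyclic) → no.
Summing the matching environments: 1 + 5 = 6 matching atoms.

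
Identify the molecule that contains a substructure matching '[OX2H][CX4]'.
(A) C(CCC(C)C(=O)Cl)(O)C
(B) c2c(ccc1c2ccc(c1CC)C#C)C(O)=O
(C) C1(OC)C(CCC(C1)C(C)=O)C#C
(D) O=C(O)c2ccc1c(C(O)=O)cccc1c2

A

[OX2H][CX4] describes a hydroxyl oxygen bound to an sp3 (X4) carbon (an aliphatic alcohol).
(A) contains a hydroxyl group (-OH), which satisfies every atom and bond constraint.
(B) has a carboxylic acid group (-C(=O)OH) but the -OH is on a CX3 carbonyl carbon, not a CX4 carbon.
(C) has a methoxy ether (-OCH3) but the oxygen has H0 (ether), not H1.
(D) has a carboxylic acid group (-C(=O)OH) but the -OH is on a CX3 carbonyl carbon, not a CX4 carbon.
So the answer is (A).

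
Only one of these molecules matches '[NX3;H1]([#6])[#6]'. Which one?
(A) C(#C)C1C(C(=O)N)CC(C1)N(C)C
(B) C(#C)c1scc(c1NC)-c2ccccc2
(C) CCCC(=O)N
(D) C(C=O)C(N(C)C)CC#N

B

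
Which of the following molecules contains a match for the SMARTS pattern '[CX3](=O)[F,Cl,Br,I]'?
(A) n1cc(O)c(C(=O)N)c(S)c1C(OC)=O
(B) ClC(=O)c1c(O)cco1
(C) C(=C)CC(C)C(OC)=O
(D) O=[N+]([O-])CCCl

[CX3](=O)[F,Cl,Br,I] describes a carbonyl carbon bonded to a halogen (an acyl halide).
(A) has a methyl-ester group (-C(=O)OCH3) but the carbonyl is bonded to -O-C, not to a halogen.
(B) contains an acyl chloride (-C(=O)Cl), which satisfies every atom and bond constraint.
(C) has a methyl-ester group (-C(=O)OCH3) but the carbonyl is bonded to -O-C, not to a halogen.
(D) has a chloro substituent but the Cl is not on a carbonyl carbon.
So the answer is (B).

B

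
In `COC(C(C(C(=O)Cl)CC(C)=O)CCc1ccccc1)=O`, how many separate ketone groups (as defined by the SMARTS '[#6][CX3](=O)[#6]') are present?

1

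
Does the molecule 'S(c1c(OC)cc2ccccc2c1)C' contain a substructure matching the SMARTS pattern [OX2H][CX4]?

No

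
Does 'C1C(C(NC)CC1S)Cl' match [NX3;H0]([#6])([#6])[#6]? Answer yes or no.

No

The pattern [NX3;H0]([#6])([#6])[#6] describes a trivalent nitrogen with no H, bonded to three carbons — a tertiary amine.
The closest candidate here is an N-methylamino group (-NHCH3), but the nitrogen still has one H (H1), not H0. No other fragment satisfies the full query, so there is no match.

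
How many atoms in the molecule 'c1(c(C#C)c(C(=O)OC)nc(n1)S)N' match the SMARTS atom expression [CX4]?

1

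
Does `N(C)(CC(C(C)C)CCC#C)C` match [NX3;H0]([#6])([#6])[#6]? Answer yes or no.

Yes

The pattern [NX3;H0]([#6])([#6])[#6] describes a trivalent nitrogen with no H, bonded to three carbons — a tertiary amine.
The molecule carries a dimethylamino group (-N(CH3)2), whose atoms satisfy every constraint of the query, so the pattern matches.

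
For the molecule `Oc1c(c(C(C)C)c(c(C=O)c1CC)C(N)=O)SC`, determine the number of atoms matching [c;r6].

Check the 19 heavy atoms by environment: 6× c (aromatic, in 6-ring) → match; 8× C (acyclic) → no; 3× O (acyclic) → no; 1× N (acyclic) → no; 1× S (acyclic) → no.
That gives 6 matching atoms.

6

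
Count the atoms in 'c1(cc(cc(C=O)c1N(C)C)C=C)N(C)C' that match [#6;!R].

7

The query [#6;!R] means: carbon not in any ring.
Check the 16 heavy atoms by environment: 6× c (aromatic, in 6-ring) → no; 7× C (acyclic) → match; 1× O (acyclic) → no; 2× N (acyclic) → no.
That gives 7 matching atoms.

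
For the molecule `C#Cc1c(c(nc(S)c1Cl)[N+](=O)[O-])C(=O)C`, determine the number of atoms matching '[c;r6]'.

The query [c;r6] means: aromatic carbon that belongs to a six-membered ring.
Check the 16 heavy atoms by environment: 1× n (aromatic, in 6-ring) → no; 5× c (aromatic, in 6-ring) → match; 4× C (acyclic) → no; 2× O (acyclic) → no; 1× N (charge +1, acyclic) → no; 1× O (charge -1, acyclic) → no; 1× Cl (acyclic) → no; 1× S (acyclic) → no.
That gives 5 matching atoms.

5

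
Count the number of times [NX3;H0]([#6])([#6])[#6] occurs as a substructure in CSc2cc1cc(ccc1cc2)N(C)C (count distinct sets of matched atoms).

1

[NX3;H0]([#6])([#6])[#6] is the SMARTS for a tertiary amine: a trivalent nitrogen with no H, bonded to three carbons.
Exactly one fragment in the molecule meets all constraints, giving 1 match.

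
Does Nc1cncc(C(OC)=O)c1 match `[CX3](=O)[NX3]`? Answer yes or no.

No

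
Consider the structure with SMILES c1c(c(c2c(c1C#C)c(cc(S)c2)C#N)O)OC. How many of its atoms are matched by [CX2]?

3

The query [CX2] means: C with X2: aliphatic carbon with exactly 2 total connections.
Check the 18 heavy atoms by environment: 10× c (aromatic, X3) → no; 2× O (X2) → no; 3× C (X2) → match; 1× N (X1) → no; 1× S (X2) → no; 1× C (X4) → no.
That gives 3 matching atoms.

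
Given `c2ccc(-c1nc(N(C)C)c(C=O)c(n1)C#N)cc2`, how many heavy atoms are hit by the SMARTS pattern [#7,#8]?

5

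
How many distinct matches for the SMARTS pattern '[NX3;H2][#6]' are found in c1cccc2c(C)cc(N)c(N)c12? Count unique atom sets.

2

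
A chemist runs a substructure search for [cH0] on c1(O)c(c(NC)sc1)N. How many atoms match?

3

Check the 9 heavy atoms by environment: 1× s (aromatic, H0) → no; 3× c (aromatic, H0) → match; 1× c (aromatic, H1) → no; 1× N (H1) → no; 1× C (H3) → no; 1× O (H1) → no; 1× N (H2) → no.
That gives 3 matching atoms.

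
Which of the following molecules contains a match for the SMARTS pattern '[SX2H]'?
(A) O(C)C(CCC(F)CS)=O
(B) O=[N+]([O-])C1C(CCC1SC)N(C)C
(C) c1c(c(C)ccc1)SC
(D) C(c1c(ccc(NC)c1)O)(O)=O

A

[SX2H] describes an aliphatic sulfur with two connections, one being H (a thiol).
(A) contains a thiol (-SH), which satisfies every atom and bond constraint.
(B) has a methylthio ether (-SCH3) but the sulfur has H0 (bonded to two carbons), not H1.
(C) has a methylthio ether (-SCH3) but the sulfur has H0 (bonded to two carbons), not H1.
(D) has a hydroxyl group (-OH) but it is an -OH, not an -SH.
So the answer is (A).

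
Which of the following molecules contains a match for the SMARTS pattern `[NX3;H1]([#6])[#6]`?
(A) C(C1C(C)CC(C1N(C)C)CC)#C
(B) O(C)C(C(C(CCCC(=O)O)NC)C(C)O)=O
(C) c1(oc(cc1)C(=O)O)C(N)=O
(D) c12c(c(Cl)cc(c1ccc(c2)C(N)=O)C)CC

B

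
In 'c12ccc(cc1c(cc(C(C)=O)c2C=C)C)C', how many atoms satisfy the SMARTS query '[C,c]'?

16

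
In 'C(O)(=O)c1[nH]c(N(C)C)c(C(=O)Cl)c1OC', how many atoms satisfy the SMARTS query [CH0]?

2

The query [CH0] means: aliphatic carbon with no attached hydrogen.
Check the 16 heavy atoms by environment: 1× n (aromatic, H1) → no; 4× c (aromatic, H0) → no; 2× C (H0) → match; 3× O (H0) → no; 1× Cl (H0) → no; 1× N (H0) → no; 3× C (H3) → no; 1× O (H1) → no.
That gives 2 matching atoms.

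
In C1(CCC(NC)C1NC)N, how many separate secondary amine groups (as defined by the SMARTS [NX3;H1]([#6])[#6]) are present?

[NX3;H1]([#6])[#6] is the SMARTS for a secondary amine: a trivalent nitrogen with one H, bonded to two carbons.
The molecule carries 2 separate instances of an N-methylamino group (-NHCH3) meeting every constraint; each maps to a distinct set of atoms, giving 2 matches.

2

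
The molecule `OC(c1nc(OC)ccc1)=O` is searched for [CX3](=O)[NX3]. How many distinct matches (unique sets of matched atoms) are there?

0

[CX3](=O)[NX3] is the SMARTS for an amide: a carbonyl carbon bonded to a trivalent nitrogen.
The molecule has a carboxylic acid group (-C(=O)OH), but the carbonyl is bonded to O, not to an NX3 nitrogen; nothing else fits, so there are 0 matches.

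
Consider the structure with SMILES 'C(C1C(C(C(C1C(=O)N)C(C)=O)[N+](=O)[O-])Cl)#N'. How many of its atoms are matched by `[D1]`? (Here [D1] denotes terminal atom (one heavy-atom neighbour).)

8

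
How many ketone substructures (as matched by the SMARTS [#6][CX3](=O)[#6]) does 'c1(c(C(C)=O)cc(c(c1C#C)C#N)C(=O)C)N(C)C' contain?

[#6][CX3](=O)[#6] is the SMARTS for a ketone: a carbonyl carbon (no H) flanked by two carbons.
The molecule carries 2 separate instances of an acetyl/ketone group (-C(=O)CH3) meeting every constraint; each maps to a distinct set of atoms, giving 2 matches.

2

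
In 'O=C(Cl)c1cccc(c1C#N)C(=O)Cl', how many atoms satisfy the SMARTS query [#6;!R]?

3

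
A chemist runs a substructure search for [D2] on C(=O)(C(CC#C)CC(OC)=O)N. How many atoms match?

4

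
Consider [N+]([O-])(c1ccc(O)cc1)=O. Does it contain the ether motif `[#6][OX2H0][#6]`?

No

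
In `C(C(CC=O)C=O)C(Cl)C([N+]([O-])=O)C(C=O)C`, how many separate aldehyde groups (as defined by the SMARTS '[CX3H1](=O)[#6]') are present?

3

[CX3H1](=O)[#6] is the SMARTS for an aldehyde: an sp2 carbon with one H, double-bonded to O and single-bonded to carbon.
The molecule carries 3 separate instances of an aldehyde (-CHO) meeting every constraint; each maps to a distinct set of atoms, giving 3 matches.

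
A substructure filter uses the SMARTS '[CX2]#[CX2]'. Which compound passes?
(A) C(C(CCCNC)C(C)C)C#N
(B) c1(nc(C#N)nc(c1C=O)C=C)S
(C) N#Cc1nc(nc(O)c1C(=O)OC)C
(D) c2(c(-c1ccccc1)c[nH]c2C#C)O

[CX2]#[CX2] describes a carbon-carbon triple bond (an alkyne).
(A) has a nitrile (-C#N) but the triple bond is C#N, not C#C.
(B) has a nitrile (-C#N) but the triple bond is C#N, not C#C.
(C) has a nitrile (-C#N) but the triple bond is C#N, not C#C.
(D) contains an ethynyl group (-C#CH), which satisfies every atom and bond constraint.
So the answer is (D).

D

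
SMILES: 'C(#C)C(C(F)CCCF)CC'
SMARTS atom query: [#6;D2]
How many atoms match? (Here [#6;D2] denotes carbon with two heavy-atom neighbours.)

The query [#6;D2] means: any carbon bonded to exactly two heavy atoms.
Check the 11 heavy atoms by environment: 5× C (D2) → match; 2× C (D3) → no; 2× C (D1) → no; 2× F (D1) → no.
That gives 5 matching atoms.

5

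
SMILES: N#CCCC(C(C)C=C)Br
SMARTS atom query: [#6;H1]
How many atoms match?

3

The query [#6;H1] means: any carbon bearing exactly one hydrogen.
Check the 10 heavy atoms by environment: 3× C (H2) → no; 3× C (H1) → match; 1× C (H3) → no; 1× C (H0) → no; 1× N (H0) → no; 1× Br (H0) → no.
That gives 3 matching atoms.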